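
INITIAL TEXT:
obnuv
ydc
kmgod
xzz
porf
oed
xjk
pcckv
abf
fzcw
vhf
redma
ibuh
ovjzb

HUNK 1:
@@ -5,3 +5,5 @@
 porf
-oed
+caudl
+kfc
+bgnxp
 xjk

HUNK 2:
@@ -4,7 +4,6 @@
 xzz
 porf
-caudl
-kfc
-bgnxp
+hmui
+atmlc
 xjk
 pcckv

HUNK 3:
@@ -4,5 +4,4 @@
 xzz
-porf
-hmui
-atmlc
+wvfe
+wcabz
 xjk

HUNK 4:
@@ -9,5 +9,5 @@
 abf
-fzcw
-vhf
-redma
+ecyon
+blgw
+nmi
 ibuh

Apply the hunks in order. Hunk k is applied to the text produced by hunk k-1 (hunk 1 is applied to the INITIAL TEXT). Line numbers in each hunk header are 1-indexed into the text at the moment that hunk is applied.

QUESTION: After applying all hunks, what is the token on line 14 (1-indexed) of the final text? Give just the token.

Hunk 1: at line 5 remove [oed] add [caudl,kfc,bgnxp] -> 16 lines: obnuv ydc kmgod xzz porf caudl kfc bgnxp xjk pcckv abf fzcw vhf redma ibuh ovjzb
Hunk 2: at line 4 remove [caudl,kfc,bgnxp] add [hmui,atmlc] -> 15 lines: obnuv ydc kmgod xzz porf hmui atmlc xjk pcckv abf fzcw vhf redma ibuh ovjzb
Hunk 3: at line 4 remove [porf,hmui,atmlc] add [wvfe,wcabz] -> 14 lines: obnuv ydc kmgod xzz wvfe wcabz xjk pcckv abf fzcw vhf redma ibuh ovjzb
Hunk 4: at line 9 remove [fzcw,vhf,redma] add [ecyon,blgw,nmi] -> 14 lines: obnuv ydc kmgod xzz wvfe wcabz xjk pcckv abf ecyon blgw nmi ibuh ovjzb
Final line 14: ovjzb

Answer: ovjzb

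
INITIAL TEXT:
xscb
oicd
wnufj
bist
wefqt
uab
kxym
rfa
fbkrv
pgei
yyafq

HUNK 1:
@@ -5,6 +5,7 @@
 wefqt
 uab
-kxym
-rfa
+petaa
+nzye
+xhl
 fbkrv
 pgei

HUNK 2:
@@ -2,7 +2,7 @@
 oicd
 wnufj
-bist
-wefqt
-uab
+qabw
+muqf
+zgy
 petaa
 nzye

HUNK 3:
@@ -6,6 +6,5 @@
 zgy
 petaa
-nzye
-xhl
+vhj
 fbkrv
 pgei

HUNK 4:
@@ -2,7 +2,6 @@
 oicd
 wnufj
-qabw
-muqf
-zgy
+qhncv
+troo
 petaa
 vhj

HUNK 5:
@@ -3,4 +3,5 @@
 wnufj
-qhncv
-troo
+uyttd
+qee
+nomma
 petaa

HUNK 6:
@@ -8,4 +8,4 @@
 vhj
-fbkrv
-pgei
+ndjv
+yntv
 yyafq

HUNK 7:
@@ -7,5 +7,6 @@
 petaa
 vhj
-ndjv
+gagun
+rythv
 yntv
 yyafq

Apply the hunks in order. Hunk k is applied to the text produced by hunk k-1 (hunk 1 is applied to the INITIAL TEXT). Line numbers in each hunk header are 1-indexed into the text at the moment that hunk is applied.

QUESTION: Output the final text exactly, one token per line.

Hunk 1: at line 5 remove [kxym,rfa] add [petaa,nzye,xhl] -> 12 lines: xscb oicd wnufj bist wefqt uab petaa nzye xhl fbkrv pgei yyafq
Hunk 2: at line 2 remove [bist,wefqt,uab] add [qabw,muqf,zgy] -> 12 lines: xscb oicd wnufj qabw muqf zgy petaa nzye xhl fbkrv pgei yyafq
Hunk 3: at line 6 remove [nzye,xhl] add [vhj] -> 11 lines: xscb oicd wnufj qabw muqf zgy petaa vhj fbkrv pgei yyafq
Hunk 4: at line 2 remove [qabw,muqf,zgy] add [qhncv,troo] -> 10 lines: xscb oicd wnufj qhncv troo petaa vhj fbkrv pgei yyafq
Hunk 5: at line 3 remove [qhncv,troo] add [uyttd,qee,nomma] -> 11 lines: xscb oicd wnufj uyttd qee nomma petaa vhj fbkrv pgei yyafq
Hunk 6: at line 8 remove [fbkrv,pgei] add [ndjv,yntv] -> 11 lines: xscb oicd wnufj uyttd qee nomma petaa vhj ndjv yntv yyafq
Hunk 7: at line 7 remove [ndjv] add [gagun,rythv] -> 12 lines: xscb oicd wnufj uyttd qee nomma petaa vhj gagun rythv yntv yyafq

Answer: xscb
oicd
wnufj
uyttd
qee
nomma
petaa
vhj
gagun
rythv
yntv
yyafq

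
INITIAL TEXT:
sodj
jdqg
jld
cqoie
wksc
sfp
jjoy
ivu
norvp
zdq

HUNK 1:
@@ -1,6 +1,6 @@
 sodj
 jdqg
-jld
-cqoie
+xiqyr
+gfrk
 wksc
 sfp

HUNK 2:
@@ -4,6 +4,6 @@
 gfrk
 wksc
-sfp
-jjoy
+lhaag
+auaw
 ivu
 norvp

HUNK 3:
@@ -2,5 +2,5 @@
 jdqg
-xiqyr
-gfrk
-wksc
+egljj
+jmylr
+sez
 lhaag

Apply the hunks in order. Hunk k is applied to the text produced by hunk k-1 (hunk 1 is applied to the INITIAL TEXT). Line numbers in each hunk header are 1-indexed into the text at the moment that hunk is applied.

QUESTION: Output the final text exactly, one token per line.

Hunk 1: at line 1 remove [jld,cqoie] add [xiqyr,gfrk] -> 10 lines: sodj jdqg xiqyr gfrk wksc sfp jjoy ivu norvp zdq
Hunk 2: at line 4 remove [sfp,jjoy] add [lhaag,auaw] -> 10 lines: sodj jdqg xiqyr gfrk wksc lhaag auaw ivu norvp zdq
Hunk 3: at line 2 remove [xiqyr,gfrk,wksc] add [egljj,jmylr,sez] -> 10 lines: sodj jdqg egljj jmylr sez lhaag auaw ivu norvp zdq

Answer: sodj
jdqg
egljj
jmylr
sez
lhaag
auaw
ivu
norvp
zdq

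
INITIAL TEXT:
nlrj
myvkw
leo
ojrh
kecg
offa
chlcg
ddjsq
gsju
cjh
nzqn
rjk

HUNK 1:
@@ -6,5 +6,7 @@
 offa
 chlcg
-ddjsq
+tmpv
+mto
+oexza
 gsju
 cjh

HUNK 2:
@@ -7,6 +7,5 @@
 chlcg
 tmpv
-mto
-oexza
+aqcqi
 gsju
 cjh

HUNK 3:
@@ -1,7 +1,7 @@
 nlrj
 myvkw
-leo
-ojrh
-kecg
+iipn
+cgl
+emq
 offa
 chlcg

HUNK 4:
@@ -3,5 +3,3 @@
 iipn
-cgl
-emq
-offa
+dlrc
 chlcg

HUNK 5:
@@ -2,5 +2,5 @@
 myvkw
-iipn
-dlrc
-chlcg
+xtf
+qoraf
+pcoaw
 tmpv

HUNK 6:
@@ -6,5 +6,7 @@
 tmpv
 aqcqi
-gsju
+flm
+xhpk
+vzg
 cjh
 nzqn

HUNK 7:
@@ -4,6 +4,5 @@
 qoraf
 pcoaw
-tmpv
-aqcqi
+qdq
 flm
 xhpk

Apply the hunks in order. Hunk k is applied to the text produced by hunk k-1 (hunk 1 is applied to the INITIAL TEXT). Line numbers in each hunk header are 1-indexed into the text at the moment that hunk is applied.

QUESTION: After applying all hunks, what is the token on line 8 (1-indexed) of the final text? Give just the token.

Hunk 1: at line 6 remove [ddjsq] add [tmpv,mto,oexza] -> 14 lines: nlrj myvkw leo ojrh kecg offa chlcg tmpv mto oexza gsju cjh nzqn rjk
Hunk 2: at line 7 remove [mto,oexza] add [aqcqi] -> 13 lines: nlrj myvkw leo ojrh kecg offa chlcg tmpv aqcqi gsju cjh nzqn rjk
Hunk 3: at line 1 remove [leo,ojrh,kecg] add [iipn,cgl,emq] -> 13 lines: nlrj myvkw iipn cgl emq offa chlcg tmpv aqcqi gsju cjh nzqn rjk
Hunk 4: at line 3 remove [cgl,emq,offa] add [dlrc] -> 11 lines: nlrj myvkw iipn dlrc chlcg tmpv aqcqi gsju cjh nzqn rjk
Hunk 5: at line 2 remove [iipn,dlrc,chlcg] add [xtf,qoraf,pcoaw] -> 11 lines: nlrj myvkw xtf qoraf pcoaw tmpv aqcqi gsju cjh nzqn rjk
Hunk 6: at line 6 remove [gsju] add [flm,xhpk,vzg] -> 13 lines: nlrj myvkw xtf qoraf pcoaw tmpv aqcqi flm xhpk vzg cjh nzqn rjk
Hunk 7: at line 4 remove [tmpv,aqcqi] add [qdq] -> 12 lines: nlrj myvkw xtf qoraf pcoaw qdq flm xhpk vzg cjh nzqn rjk
Final line 8: xhpk

Answer: xhpk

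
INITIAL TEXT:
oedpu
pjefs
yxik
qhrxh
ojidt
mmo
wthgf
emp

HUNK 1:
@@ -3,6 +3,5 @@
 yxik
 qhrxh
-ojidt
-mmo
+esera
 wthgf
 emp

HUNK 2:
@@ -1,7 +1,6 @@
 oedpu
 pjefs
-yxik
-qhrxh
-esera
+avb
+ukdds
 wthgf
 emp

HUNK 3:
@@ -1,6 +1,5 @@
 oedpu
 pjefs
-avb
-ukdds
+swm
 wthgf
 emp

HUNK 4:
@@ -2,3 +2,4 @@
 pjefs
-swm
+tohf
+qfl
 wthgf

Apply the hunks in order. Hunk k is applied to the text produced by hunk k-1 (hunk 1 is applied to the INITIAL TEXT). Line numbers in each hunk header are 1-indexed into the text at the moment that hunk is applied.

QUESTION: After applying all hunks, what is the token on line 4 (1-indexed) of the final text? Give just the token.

Hunk 1: at line 3 remove [ojidt,mmo] add [esera] -> 7 lines: oedpu pjefs yxik qhrxh esera wthgf emp
Hunk 2: at line 1 remove [yxik,qhrxh,esera] add [avb,ukdds] -> 6 lines: oedpu pjefs avb ukdds wthgf emp
Hunk 3: at line 1 remove [avb,ukdds] add [swm] -> 5 lines: oedpu pjefs swm wthgf emp
Hunk 4: at line 2 remove [swm] add [tohf,qfl] -> 6 lines: oedpu pjefs tohf qfl wthgf emp
Final line 4: qfl

Answer: qfl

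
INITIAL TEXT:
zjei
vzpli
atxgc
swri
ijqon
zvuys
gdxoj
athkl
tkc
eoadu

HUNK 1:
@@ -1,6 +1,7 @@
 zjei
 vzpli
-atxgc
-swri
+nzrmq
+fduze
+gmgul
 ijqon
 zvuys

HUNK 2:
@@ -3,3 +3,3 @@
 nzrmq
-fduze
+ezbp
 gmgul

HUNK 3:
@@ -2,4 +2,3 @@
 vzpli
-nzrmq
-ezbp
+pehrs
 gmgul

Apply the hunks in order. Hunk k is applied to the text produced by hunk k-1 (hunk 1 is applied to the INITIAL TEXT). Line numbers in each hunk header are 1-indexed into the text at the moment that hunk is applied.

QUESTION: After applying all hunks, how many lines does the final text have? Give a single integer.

Answer: 10

Derivation:
Hunk 1: at line 1 remove [atxgc,swri] add [nzrmq,fduze,gmgul] -> 11 lines: zjei vzpli nzrmq fduze gmgul ijqon zvuys gdxoj athkl tkc eoadu
Hunk 2: at line 3 remove [fduze] add [ezbp] -> 11 lines: zjei vzpli nzrmq ezbp gmgul ijqon zvuys gdxoj athkl tkc eoadu
Hunk 3: at line 2 remove [nzrmq,ezbp] add [pehrs] -> 10 lines: zjei vzpli pehrs gmgul ijqon zvuys gdxoj athkl tkc eoadu
Final line count: 10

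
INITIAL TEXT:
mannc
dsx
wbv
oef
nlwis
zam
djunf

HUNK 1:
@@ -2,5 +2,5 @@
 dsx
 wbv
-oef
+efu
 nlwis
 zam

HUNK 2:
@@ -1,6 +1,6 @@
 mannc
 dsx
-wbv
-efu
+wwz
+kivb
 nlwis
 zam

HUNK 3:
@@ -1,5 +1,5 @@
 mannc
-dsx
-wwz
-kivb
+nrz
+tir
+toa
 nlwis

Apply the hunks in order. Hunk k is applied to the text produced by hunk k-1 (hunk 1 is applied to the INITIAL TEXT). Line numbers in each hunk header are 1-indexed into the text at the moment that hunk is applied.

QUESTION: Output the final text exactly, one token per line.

Answer: mannc
nrz
tir
toa
nlwis
zam
djunf

Derivation:
Hunk 1: at line 2 remove [oef] add [efu] -> 7 lines: mannc dsx wbv efu nlwis zam djunf
Hunk 2: at line 1 remove [wbv,efu] add [wwz,kivb] -> 7 lines: mannc dsx wwz kivb nlwis zam djunf
Hunk 3: at line 1 remove [dsx,wwz,kivb] add [nrz,tir,toa] -> 7 lines: mannc nrz tir toa nlwis zam djunf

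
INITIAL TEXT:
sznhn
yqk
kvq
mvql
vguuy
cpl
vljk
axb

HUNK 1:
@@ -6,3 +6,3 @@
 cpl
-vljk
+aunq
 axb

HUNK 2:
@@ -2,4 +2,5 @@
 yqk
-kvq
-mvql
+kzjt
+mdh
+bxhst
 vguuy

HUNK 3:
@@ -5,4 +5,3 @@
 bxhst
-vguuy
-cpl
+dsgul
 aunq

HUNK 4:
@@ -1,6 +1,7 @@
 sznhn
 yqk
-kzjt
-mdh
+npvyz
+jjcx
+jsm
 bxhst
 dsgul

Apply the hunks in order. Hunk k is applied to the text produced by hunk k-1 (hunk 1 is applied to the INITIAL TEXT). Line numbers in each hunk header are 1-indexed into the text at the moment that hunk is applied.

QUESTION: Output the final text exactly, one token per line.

Answer: sznhn
yqk
npvyz
jjcx
jsm
bxhst
dsgul
aunq
axb

Derivation:
Hunk 1: at line 6 remove [vljk] add [aunq] -> 8 lines: sznhn yqk kvq mvql vguuy cpl aunq axb
Hunk 2: at line 2 remove [kvq,mvql] add [kzjt,mdh,bxhst] -> 9 lines: sznhn yqk kzjt mdh bxhst vguuy cpl aunq axb
Hunk 3: at line 5 remove [vguuy,cpl] add [dsgul] -> 8 lines: sznhn yqk kzjt mdh bxhst dsgul aunq axb
Hunk 4: at line 1 remove [kzjt,mdh] add [npvyz,jjcx,jsm] -> 9 lines: sznhn yqk npvyz jjcx jsm bxhst dsgul aunq axb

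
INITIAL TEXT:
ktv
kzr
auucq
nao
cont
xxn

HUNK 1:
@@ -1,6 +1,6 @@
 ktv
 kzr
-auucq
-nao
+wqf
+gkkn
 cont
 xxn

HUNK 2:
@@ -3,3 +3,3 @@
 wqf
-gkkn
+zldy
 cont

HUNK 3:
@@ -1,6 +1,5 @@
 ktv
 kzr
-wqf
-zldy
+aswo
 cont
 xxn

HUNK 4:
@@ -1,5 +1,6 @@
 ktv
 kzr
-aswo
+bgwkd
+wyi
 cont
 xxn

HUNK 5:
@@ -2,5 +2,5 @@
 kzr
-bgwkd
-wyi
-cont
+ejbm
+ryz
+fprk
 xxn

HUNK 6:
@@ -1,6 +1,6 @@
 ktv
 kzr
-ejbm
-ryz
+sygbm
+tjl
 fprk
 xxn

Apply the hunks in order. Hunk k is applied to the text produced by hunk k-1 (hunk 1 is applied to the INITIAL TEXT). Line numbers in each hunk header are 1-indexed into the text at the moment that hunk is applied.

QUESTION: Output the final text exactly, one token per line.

Answer: ktv
kzr
sygbm
tjl
fprk
xxn

Derivation:
Hunk 1: at line 1 remove [auucq,nao] add [wqf,gkkn] -> 6 lines: ktv kzr wqf gkkn cont xxn
Hunk 2: at line 3 remove [gkkn] add [zldy] -> 6 lines: ktv kzr wqf zldy cont xxn
Hunk 3: at line 1 remove [wqf,zldy] add [aswo] -> 5 lines: ktv kzr aswo cont xxn
Hunk 4: at line 1 remove [aswo] add [bgwkd,wyi] -> 6 lines: ktv kzr bgwkd wyi cont xxn
Hunk 5: at line 2 remove [bgwkd,wyi,cont] add [ejbm,ryz,fprk] -> 6 lines: ktv kzr ejbm ryz fprk xxn
Hunk 6: at line 1 remove [ejbm,ryz] add [sygbm,tjl] -> 6 lines: ktv kzr sygbm tjl fprk xxn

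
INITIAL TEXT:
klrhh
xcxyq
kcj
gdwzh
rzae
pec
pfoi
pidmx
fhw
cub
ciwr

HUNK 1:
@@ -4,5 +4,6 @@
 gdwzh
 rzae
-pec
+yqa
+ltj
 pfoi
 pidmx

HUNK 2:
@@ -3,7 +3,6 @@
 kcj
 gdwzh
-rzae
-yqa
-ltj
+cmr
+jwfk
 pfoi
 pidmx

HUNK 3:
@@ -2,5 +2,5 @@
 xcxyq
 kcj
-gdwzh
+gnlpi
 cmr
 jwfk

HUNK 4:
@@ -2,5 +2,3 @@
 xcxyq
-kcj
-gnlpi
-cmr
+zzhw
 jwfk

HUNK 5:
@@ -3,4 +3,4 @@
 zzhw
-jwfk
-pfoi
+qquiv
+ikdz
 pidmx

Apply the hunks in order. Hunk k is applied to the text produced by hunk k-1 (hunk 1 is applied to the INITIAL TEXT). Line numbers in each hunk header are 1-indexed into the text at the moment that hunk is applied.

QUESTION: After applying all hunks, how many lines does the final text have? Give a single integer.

Answer: 9

Derivation:
Hunk 1: at line 4 remove [pec] add [yqa,ltj] -> 12 lines: klrhh xcxyq kcj gdwzh rzae yqa ltj pfoi pidmx fhw cub ciwr
Hunk 2: at line 3 remove [rzae,yqa,ltj] add [cmr,jwfk] -> 11 lines: klrhh xcxyq kcj gdwzh cmr jwfk pfoi pidmx fhw cub ciwr
Hunk 3: at line 2 remove [gdwzh] add [gnlpi] -> 11 lines: klrhh xcxyq kcj gnlpi cmr jwfk pfoi pidmx fhw cub ciwr
Hunk 4: at line 2 remove [kcj,gnlpi,cmr] add [zzhw] -> 9 lines: klrhh xcxyq zzhw jwfk pfoi pidmx fhw cub ciwr
Hunk 5: at line 3 remove [jwfk,pfoi] add [qquiv,ikdz] -> 9 lines: klrhh xcxyq zzhw qquiv ikdz pidmx fhw cub ciwr
Final line count: 9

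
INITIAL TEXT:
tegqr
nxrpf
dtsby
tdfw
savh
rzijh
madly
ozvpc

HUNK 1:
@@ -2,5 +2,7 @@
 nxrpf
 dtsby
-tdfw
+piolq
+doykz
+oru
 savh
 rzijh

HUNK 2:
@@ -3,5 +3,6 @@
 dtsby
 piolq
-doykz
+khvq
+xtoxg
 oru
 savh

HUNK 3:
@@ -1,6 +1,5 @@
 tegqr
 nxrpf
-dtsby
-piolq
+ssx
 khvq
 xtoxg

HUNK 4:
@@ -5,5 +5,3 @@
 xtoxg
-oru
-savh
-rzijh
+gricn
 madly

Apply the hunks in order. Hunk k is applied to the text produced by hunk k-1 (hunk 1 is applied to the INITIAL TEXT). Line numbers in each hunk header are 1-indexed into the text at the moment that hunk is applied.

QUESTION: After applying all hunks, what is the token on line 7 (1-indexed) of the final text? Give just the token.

Answer: madly

Derivation:
Hunk 1: at line 2 remove [tdfw] add [piolq,doykz,oru] -> 10 lines: tegqr nxrpf dtsby piolq doykz oru savh rzijh madly ozvpc
Hunk 2: at line 3 remove [doykz] add [khvq,xtoxg] -> 11 lines: tegqr nxrpf dtsby piolq khvq xtoxg oru savh rzijh madly ozvpc
Hunk 3: at line 1 remove [dtsby,piolq] add [ssx] -> 10 lines: tegqr nxrpf ssx khvq xtoxg oru savh rzijh madly ozvpc
Hunk 4: at line 5 remove [oru,savh,rzijh] add [gricn] -> 8 lines: tegqr nxrpf ssx khvq xtoxg gricn madly ozvpc
Final line 7: madly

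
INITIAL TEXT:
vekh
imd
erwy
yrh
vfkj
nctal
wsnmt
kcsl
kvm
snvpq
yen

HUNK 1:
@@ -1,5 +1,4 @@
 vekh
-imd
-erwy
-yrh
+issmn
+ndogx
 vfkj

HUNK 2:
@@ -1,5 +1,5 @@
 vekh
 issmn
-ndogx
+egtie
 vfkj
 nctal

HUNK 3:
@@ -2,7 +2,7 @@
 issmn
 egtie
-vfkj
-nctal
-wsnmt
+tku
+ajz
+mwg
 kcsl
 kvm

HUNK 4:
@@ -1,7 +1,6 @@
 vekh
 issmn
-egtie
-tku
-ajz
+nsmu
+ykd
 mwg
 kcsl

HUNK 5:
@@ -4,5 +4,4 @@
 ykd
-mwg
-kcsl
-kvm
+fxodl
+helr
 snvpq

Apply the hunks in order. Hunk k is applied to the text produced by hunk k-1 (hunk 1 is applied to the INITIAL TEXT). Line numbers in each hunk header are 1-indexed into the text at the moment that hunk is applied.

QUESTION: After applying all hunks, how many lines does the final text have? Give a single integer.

Hunk 1: at line 1 remove [imd,erwy,yrh] add [issmn,ndogx] -> 10 lines: vekh issmn ndogx vfkj nctal wsnmt kcsl kvm snvpq yen
Hunk 2: at line 1 remove [ndogx] add [egtie] -> 10 lines: vekh issmn egtie vfkj nctal wsnmt kcsl kvm snvpq yen
Hunk 3: at line 2 remove [vfkj,nctal,wsnmt] add [tku,ajz,mwg] -> 10 lines: vekh issmn egtie tku ajz mwg kcsl kvm snvpq yen
Hunk 4: at line 1 remove [egtie,tku,ajz] add [nsmu,ykd] -> 9 lines: vekh issmn nsmu ykd mwg kcsl kvm snvpq yen
Hunk 5: at line 4 remove [mwg,kcsl,kvm] add [fxodl,helr] -> 8 lines: vekh issmn nsmu ykd fxodl helr snvpq yen
Final line count: 8

Answer: 8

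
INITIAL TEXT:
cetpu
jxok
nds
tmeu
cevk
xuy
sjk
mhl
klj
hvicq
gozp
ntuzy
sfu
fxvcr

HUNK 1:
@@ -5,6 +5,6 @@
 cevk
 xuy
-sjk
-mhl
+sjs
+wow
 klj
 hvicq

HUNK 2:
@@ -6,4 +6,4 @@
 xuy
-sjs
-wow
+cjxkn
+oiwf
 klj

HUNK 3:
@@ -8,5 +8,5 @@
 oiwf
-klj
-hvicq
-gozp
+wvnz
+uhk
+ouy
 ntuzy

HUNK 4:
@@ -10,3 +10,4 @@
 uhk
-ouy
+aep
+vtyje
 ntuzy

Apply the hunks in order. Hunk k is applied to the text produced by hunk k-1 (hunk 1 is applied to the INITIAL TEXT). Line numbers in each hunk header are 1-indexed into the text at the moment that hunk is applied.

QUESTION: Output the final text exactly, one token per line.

Hunk 1: at line 5 remove [sjk,mhl] add [sjs,wow] -> 14 lines: cetpu jxok nds tmeu cevk xuy sjs wow klj hvicq gozp ntuzy sfu fxvcr
Hunk 2: at line 6 remove [sjs,wow] add [cjxkn,oiwf] -> 14 lines: cetpu jxok nds tmeu cevk xuy cjxkn oiwf klj hvicq gozp ntuzy sfu fxvcr
Hunk 3: at line 8 remove [klj,hvicq,gozp] add [wvnz,uhk,ouy] -> 14 lines: cetpu jxok nds tmeu cevk xuy cjxkn oiwf wvnz uhk ouy ntuzy sfu fxvcr
Hunk 4: at line 10 remove [ouy] add [aep,vtyje] -> 15 lines: cetpu jxok nds tmeu cevk xuy cjxkn oiwf wvnz uhk aep vtyje ntuzy sfu fxvcr

Answer: cetpu
jxok
nds
tmeu
cevk
xuy
cjxkn
oiwf
wvnz
uhk
aep
vtyje
ntuzy
sfu
fxvcr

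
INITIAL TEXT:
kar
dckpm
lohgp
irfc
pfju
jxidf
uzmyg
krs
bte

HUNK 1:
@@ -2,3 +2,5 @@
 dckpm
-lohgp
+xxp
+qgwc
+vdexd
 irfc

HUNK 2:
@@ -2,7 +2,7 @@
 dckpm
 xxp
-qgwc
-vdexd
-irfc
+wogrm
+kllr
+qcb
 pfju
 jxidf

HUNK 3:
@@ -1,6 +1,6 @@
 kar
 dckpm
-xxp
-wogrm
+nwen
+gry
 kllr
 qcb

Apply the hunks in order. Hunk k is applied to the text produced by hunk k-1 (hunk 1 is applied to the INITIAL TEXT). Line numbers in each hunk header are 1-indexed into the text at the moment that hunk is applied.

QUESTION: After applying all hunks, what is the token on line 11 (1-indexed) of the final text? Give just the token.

Hunk 1: at line 2 remove [lohgp] add [xxp,qgwc,vdexd] -> 11 lines: kar dckpm xxp qgwc vdexd irfc pfju jxidf uzmyg krs bte
Hunk 2: at line 2 remove [qgwc,vdexd,irfc] add [wogrm,kllr,qcb] -> 11 lines: kar dckpm xxp wogrm kllr qcb pfju jxidf uzmyg krs bte
Hunk 3: at line 1 remove [xxp,wogrm] add [nwen,gry] -> 11 lines: kar dckpm nwen gry kllr qcb pfju jxidf uzmyg krs bte
Final line 11: bte

Answer: bte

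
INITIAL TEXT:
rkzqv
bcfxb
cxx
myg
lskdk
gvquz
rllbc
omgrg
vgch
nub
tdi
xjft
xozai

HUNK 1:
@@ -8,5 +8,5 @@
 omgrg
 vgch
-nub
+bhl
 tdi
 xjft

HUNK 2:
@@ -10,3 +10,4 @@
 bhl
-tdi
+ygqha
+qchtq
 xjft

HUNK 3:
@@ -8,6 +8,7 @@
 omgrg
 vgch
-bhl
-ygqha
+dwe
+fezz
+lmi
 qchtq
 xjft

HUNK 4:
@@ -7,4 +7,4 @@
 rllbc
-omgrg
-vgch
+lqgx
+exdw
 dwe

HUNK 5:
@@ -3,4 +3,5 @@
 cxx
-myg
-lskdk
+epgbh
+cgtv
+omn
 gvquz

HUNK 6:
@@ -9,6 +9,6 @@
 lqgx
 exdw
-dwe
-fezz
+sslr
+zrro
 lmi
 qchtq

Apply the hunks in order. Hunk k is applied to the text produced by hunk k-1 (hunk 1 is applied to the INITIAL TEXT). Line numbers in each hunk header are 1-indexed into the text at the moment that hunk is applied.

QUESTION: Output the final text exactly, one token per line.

Hunk 1: at line 8 remove [nub] add [bhl] -> 13 lines: rkzqv bcfxb cxx myg lskdk gvquz rllbc omgrg vgch bhl tdi xjft xozai
Hunk 2: at line 10 remove [tdi] add [ygqha,qchtq] -> 14 lines: rkzqv bcfxb cxx myg lskdk gvquz rllbc omgrg vgch bhl ygqha qchtq xjft xozai
Hunk 3: at line 8 remove [bhl,ygqha] add [dwe,fezz,lmi] -> 15 lines: rkzqv bcfxb cxx myg lskdk gvquz rllbc omgrg vgch dwe fezz lmi qchtq xjft xozai
Hunk 4: at line 7 remove [omgrg,vgch] add [lqgx,exdw] -> 15 lines: rkzqv bcfxb cxx myg lskdk gvquz rllbc lqgx exdw dwe fezz lmi qchtq xjft xozai
Hunk 5: at line 3 remove [myg,lskdk] add [epgbh,cgtv,omn] -> 16 lines: rkzqv bcfxb cxx epgbh cgtv omn gvquz rllbc lqgx exdw dwe fezz lmi qchtq xjft xozai
Hunk 6: at line 9 remove [dwe,fezz] add [sslr,zrro] -> 16 lines: rkzqv bcfxb cxx epgbh cgtv omn gvquz rllbc lqgx exdw sslr zrro lmi qchtq xjft xozai

Answer: rkzqv
bcfxb
cxx
epgbh
cgtv
omn
gvquz
rllbc
lqgx
exdw
sslr
zrro
lmi
qchtq
xjft
xozai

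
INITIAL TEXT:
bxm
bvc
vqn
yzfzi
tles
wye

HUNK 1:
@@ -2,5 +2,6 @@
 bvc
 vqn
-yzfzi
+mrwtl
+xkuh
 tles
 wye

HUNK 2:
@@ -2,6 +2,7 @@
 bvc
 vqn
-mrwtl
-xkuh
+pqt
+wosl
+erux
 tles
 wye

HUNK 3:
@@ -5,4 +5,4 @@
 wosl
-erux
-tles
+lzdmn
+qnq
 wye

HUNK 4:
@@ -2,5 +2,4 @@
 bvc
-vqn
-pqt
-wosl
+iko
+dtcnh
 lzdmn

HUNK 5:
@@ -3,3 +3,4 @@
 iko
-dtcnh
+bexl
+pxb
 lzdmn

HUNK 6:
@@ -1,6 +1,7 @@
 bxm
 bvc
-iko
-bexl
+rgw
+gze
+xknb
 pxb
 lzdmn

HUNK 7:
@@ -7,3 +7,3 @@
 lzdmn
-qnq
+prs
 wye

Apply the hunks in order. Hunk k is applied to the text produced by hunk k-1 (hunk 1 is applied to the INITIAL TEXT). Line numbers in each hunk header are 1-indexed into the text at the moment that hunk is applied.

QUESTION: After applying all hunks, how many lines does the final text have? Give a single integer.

Hunk 1: at line 2 remove [yzfzi] add [mrwtl,xkuh] -> 7 lines: bxm bvc vqn mrwtl xkuh tles wye
Hunk 2: at line 2 remove [mrwtl,xkuh] add [pqt,wosl,erux] -> 8 lines: bxm bvc vqn pqt wosl erux tles wye
Hunk 3: at line 5 remove [erux,tles] add [lzdmn,qnq] -> 8 lines: bxm bvc vqn pqt wosl lzdmn qnq wye
Hunk 4: at line 2 remove [vqn,pqt,wosl] add [iko,dtcnh] -> 7 lines: bxm bvc iko dtcnh lzdmn qnq wye
Hunk 5: at line 3 remove [dtcnh] add [bexl,pxb] -> 8 lines: bxm bvc iko bexl pxb lzdmn qnq wye
Hunk 6: at line 1 remove [iko,bexl] add [rgw,gze,xknb] -> 9 lines: bxm bvc rgw gze xknb pxb lzdmn qnq wye
Hunk 7: at line 7 remove [qnq] add [prs] -> 9 lines: bxm bvc rgw gze xknb pxb lzdmn prs wye
Final line count: 9

Answer: 9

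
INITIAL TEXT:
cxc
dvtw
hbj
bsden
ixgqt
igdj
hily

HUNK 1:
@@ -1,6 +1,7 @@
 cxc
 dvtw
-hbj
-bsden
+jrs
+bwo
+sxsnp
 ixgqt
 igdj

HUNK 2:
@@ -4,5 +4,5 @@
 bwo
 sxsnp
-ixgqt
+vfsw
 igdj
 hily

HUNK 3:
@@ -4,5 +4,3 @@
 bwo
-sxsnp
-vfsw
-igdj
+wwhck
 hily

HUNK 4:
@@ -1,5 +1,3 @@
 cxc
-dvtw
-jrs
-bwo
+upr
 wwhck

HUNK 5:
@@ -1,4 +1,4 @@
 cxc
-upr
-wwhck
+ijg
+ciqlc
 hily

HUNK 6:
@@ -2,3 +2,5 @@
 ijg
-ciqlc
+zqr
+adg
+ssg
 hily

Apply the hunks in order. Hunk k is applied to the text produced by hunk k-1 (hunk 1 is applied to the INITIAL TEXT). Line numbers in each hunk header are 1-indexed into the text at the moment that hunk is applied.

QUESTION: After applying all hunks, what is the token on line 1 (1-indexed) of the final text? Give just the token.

Hunk 1: at line 1 remove [hbj,bsden] add [jrs,bwo,sxsnp] -> 8 lines: cxc dvtw jrs bwo sxsnp ixgqt igdj hily
Hunk 2: at line 4 remove [ixgqt] add [vfsw] -> 8 lines: cxc dvtw jrs bwo sxsnp vfsw igdj hily
Hunk 3: at line 4 remove [sxsnp,vfsw,igdj] add [wwhck] -> 6 lines: cxc dvtw jrs bwo wwhck hily
Hunk 4: at line 1 remove [dvtw,jrs,bwo] add [upr] -> 4 lines: cxc upr wwhck hily
Hunk 5: at line 1 remove [upr,wwhck] add [ijg,ciqlc] -> 4 lines: cxc ijg ciqlc hily
Hunk 6: at line 2 remove [ciqlc] add [zqr,adg,ssg] -> 6 lines: cxc ijg zqr adg ssg hily
Final line 1: cxc

Answer: cxc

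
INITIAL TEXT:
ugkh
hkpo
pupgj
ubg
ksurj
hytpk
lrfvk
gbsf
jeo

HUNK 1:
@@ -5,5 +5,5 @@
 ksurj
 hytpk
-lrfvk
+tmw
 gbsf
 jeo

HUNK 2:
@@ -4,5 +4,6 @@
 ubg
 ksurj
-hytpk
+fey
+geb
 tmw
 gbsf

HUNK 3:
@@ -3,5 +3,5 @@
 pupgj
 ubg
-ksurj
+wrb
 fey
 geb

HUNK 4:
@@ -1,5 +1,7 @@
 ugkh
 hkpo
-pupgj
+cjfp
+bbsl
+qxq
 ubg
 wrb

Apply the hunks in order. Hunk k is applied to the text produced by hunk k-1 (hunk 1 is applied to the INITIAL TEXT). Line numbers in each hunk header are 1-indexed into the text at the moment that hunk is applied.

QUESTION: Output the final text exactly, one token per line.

Hunk 1: at line 5 remove [lrfvk] add [tmw] -> 9 lines: ugkh hkpo pupgj ubg ksurj hytpk tmw gbsf jeo
Hunk 2: at line 4 remove [hytpk] add [fey,geb] -> 10 lines: ugkh hkpo pupgj ubg ksurj fey geb tmw gbsf jeo
Hunk 3: at line 3 remove [ksurj] add [wrb] -> 10 lines: ugkh hkpo pupgj ubg wrb fey geb tmw gbsf jeo
Hunk 4: at line 1 remove [pupgj] add [cjfp,bbsl,qxq] -> 12 lines: ugkh hkpo cjfp bbsl qxq ubg wrb fey geb tmw gbsf jeo

Answer: ugkh
hkpo
cjfp
bbsl
qxq
ubg
wrb
fey
geb
tmw
gbsf
jeo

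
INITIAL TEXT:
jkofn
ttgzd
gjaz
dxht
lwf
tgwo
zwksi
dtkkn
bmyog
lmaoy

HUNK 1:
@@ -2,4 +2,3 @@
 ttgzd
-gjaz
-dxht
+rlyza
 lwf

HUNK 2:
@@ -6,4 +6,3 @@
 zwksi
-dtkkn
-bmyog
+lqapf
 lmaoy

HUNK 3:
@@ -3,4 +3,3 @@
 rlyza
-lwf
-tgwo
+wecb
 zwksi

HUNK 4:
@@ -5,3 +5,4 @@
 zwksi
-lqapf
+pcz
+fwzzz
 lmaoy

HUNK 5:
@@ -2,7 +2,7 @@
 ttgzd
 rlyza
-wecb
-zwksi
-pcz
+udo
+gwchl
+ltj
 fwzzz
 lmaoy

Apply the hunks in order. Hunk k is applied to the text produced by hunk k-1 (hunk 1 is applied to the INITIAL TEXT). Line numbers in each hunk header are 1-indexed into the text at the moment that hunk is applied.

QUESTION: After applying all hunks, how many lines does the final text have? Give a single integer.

Answer: 8

Derivation:
Hunk 1: at line 2 remove [gjaz,dxht] add [rlyza] -> 9 lines: jkofn ttgzd rlyza lwf tgwo zwksi dtkkn bmyog lmaoy
Hunk 2: at line 6 remove [dtkkn,bmyog] add [lqapf] -> 8 lines: jkofn ttgzd rlyza lwf tgwo zwksi lqapf lmaoy
Hunk 3: at line 3 remove [lwf,tgwo] add [wecb] -> 7 lines: jkofn ttgzd rlyza wecb zwksi lqapf lmaoy
Hunk 4: at line 5 remove [lqapf] add [pcz,fwzzz] -> 8 lines: jkofn ttgzd rlyza wecb zwksi pcz fwzzz lmaoy
Hunk 5: at line 2 remove [wecb,zwksi,pcz] add [udo,gwchl,ltj] -> 8 lines: jkofn ttgzd rlyza udo gwchl ltj fwzzz lmaoy
Final line count: 8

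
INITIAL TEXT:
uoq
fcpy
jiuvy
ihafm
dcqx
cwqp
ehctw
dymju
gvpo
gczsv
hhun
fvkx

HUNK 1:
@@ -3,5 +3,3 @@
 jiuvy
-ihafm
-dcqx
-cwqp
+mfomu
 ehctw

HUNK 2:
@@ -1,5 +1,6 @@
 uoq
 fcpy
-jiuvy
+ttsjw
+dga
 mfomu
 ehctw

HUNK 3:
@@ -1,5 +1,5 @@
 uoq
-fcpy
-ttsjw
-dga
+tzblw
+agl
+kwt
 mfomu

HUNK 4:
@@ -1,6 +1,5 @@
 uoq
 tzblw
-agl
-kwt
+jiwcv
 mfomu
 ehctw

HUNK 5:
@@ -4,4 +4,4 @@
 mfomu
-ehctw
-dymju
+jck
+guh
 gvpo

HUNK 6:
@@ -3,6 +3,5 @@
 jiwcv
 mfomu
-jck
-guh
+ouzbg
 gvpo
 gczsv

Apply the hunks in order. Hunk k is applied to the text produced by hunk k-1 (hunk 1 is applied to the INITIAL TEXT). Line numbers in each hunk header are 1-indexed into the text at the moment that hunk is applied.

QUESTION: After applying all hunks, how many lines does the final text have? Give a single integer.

Answer: 9

Derivation:
Hunk 1: at line 3 remove [ihafm,dcqx,cwqp] add [mfomu] -> 10 lines: uoq fcpy jiuvy mfomu ehctw dymju gvpo gczsv hhun fvkx
Hunk 2: at line 1 remove [jiuvy] add [ttsjw,dga] -> 11 lines: uoq fcpy ttsjw dga mfomu ehctw dymju gvpo gczsv hhun fvkx
Hunk 3: at line 1 remove [fcpy,ttsjw,dga] add [tzblw,agl,kwt] -> 11 lines: uoq tzblw agl kwt mfomu ehctw dymju gvpo gczsv hhun fvkx
Hunk 4: at line 1 remove [agl,kwt] add [jiwcv] -> 10 lines: uoq tzblw jiwcv mfomu ehctw dymju gvpo gczsv hhun fvkx
Hunk 5: at line 4 remove [ehctw,dymju] add [jck,guh] -> 10 lines: uoq tzblw jiwcv mfomu jck guh gvpo gczsv hhun fvkx
Hunk 6: at line 3 remove [jck,guh] add [ouzbg] -> 9 lines: uoq tzblw jiwcv mfomu ouzbg gvpo gczsv hhun fvkx
Final line count: 9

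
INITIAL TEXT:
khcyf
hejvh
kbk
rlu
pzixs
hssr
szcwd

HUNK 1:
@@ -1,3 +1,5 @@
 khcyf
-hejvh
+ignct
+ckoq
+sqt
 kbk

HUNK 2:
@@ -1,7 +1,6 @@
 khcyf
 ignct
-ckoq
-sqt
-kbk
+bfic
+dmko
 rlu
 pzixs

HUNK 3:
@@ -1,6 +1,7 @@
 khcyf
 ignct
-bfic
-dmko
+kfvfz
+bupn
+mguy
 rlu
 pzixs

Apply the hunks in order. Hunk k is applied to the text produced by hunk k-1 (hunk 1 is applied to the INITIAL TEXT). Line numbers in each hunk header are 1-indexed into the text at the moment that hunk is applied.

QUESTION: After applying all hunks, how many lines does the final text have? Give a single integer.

Answer: 9

Derivation:
Hunk 1: at line 1 remove [hejvh] add [ignct,ckoq,sqt] -> 9 lines: khcyf ignct ckoq sqt kbk rlu pzixs hssr szcwd
Hunk 2: at line 1 remove [ckoq,sqt,kbk] add [bfic,dmko] -> 8 lines: khcyf ignct bfic dmko rlu pzixs hssr szcwd
Hunk 3: at line 1 remove [bfic,dmko] add [kfvfz,bupn,mguy] -> 9 lines: khcyf ignct kfvfz bupn mguy rlu pzixs hssr szcwd
Final line count: 9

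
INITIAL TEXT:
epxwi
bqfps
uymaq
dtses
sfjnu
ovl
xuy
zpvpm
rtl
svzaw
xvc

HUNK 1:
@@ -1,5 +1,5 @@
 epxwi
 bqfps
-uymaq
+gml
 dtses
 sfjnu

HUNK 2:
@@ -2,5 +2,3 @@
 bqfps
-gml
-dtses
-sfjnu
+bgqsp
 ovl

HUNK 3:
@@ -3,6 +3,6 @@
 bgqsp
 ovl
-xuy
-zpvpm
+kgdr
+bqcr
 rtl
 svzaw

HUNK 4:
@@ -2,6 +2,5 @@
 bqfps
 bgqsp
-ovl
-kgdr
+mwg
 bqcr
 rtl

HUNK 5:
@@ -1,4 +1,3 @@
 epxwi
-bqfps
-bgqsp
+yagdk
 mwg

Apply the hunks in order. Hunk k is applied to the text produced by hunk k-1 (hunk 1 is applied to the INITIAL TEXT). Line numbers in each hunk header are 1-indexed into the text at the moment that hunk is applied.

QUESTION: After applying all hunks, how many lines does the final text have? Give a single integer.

Hunk 1: at line 1 remove [uymaq] add [gml] -> 11 lines: epxwi bqfps gml dtses sfjnu ovl xuy zpvpm rtl svzaw xvc
Hunk 2: at line 2 remove [gml,dtses,sfjnu] add [bgqsp] -> 9 lines: epxwi bqfps bgqsp ovl xuy zpvpm rtl svzaw xvc
Hunk 3: at line 3 remove [xuy,zpvpm] add [kgdr,bqcr] -> 9 lines: epxwi bqfps bgqsp ovl kgdr bqcr rtl svzaw xvc
Hunk 4: at line 2 remove [ovl,kgdr] add [mwg] -> 8 lines: epxwi bqfps bgqsp mwg bqcr rtl svzaw xvc
Hunk 5: at line 1 remove [bqfps,bgqsp] add [yagdk] -> 7 lines: epxwi yagdk mwg bqcr rtl svzaw xvc
Final line count: 7

Answer: 7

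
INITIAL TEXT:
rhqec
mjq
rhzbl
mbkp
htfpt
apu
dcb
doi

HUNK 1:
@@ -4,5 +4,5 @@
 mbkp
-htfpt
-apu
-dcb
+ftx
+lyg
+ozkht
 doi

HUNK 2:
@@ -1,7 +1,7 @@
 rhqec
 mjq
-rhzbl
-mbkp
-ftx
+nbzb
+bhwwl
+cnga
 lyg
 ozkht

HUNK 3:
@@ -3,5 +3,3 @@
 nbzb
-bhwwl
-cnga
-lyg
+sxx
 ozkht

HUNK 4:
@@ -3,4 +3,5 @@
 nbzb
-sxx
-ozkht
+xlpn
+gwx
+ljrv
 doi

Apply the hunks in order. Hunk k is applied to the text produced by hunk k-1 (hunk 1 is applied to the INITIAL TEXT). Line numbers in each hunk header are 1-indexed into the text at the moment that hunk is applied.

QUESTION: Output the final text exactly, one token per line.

Answer: rhqec
mjq
nbzb
xlpn
gwx
ljrv
doi

Derivation:
Hunk 1: at line 4 remove [htfpt,apu,dcb] add [ftx,lyg,ozkht] -> 8 lines: rhqec mjq rhzbl mbkp ftx lyg ozkht doi
Hunk 2: at line 1 remove [rhzbl,mbkp,ftx] add [nbzb,bhwwl,cnga] -> 8 lines: rhqec mjq nbzb bhwwl cnga lyg ozkht doi
Hunk 3: at line 3 remove [bhwwl,cnga,lyg] add [sxx] -> 6 lines: rhqec mjq nbzb sxx ozkht doi
Hunk 4: at line 3 remove [sxx,ozkht] add [xlpn,gwx,ljrv] -> 7 lines: rhqec mjq nbzb xlpn gwx ljrv doi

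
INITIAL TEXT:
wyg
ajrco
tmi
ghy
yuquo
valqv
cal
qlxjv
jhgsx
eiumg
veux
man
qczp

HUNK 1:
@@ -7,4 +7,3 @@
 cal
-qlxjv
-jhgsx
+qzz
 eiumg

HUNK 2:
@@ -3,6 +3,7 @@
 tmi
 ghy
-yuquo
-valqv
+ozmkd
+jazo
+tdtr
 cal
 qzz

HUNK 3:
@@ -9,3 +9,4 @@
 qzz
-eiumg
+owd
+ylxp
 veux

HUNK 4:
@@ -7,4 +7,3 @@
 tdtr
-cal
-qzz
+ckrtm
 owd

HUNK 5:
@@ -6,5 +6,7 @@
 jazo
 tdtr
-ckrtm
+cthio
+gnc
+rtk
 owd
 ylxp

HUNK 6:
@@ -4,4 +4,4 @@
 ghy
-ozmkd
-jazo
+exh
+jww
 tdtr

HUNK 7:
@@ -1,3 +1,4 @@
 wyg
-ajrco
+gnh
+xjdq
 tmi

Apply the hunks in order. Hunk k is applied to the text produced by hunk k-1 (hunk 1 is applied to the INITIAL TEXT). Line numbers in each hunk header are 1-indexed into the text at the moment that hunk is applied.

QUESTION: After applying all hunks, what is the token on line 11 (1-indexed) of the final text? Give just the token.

Hunk 1: at line 7 remove [qlxjv,jhgsx] add [qzz] -> 12 lines: wyg ajrco tmi ghy yuquo valqv cal qzz eiumg veux man qczp
Hunk 2: at line 3 remove [yuquo,valqv] add [ozmkd,jazo,tdtr] -> 13 lines: wyg ajrco tmi ghy ozmkd jazo tdtr cal qzz eiumg veux man qczp
Hunk 3: at line 9 remove [eiumg] add [owd,ylxp] -> 14 lines: wyg ajrco tmi ghy ozmkd jazo tdtr cal qzz owd ylxp veux man qczp
Hunk 4: at line 7 remove [cal,qzz] add [ckrtm] -> 13 lines: wyg ajrco tmi ghy ozmkd jazo tdtr ckrtm owd ylxp veux man qczp
Hunk 5: at line 6 remove [ckrtm] add [cthio,gnc,rtk] -> 15 lines: wyg ajrco tmi ghy ozmkd jazo tdtr cthio gnc rtk owd ylxp veux man qczp
Hunk 6: at line 4 remove [ozmkd,jazo] add [exh,jww] -> 15 lines: wyg ajrco tmi ghy exh jww tdtr cthio gnc rtk owd ylxp veux man qczp
Hunk 7: at line 1 remove [ajrco] add [gnh,xjdq] -> 16 lines: wyg gnh xjdq tmi ghy exh jww tdtr cthio gnc rtk owd ylxp veux man qczp
Final line 11: rtk

Answer: rtk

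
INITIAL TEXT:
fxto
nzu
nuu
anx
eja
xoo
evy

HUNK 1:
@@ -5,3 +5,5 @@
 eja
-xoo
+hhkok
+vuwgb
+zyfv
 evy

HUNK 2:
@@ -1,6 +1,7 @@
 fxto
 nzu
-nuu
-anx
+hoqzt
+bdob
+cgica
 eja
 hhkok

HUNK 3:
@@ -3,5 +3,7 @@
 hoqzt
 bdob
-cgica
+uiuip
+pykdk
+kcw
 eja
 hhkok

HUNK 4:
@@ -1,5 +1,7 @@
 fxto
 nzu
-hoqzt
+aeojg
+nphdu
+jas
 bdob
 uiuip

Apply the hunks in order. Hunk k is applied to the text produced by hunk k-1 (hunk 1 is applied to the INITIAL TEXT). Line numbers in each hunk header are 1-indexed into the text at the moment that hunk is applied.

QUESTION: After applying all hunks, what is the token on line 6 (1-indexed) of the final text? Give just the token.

Hunk 1: at line 5 remove [xoo] add [hhkok,vuwgb,zyfv] -> 9 lines: fxto nzu nuu anx eja hhkok vuwgb zyfv evy
Hunk 2: at line 1 remove [nuu,anx] add [hoqzt,bdob,cgica] -> 10 lines: fxto nzu hoqzt bdob cgica eja hhkok vuwgb zyfv evy
Hunk 3: at line 3 remove [cgica] add [uiuip,pykdk,kcw] -> 12 lines: fxto nzu hoqzt bdob uiuip pykdk kcw eja hhkok vuwgb zyfv evy
Hunk 4: at line 1 remove [hoqzt] add [aeojg,nphdu,jas] -> 14 lines: fxto nzu aeojg nphdu jas bdob uiuip pykdk kcw eja hhkok vuwgb zyfv evy
Final line 6: bdob

Answer: bdob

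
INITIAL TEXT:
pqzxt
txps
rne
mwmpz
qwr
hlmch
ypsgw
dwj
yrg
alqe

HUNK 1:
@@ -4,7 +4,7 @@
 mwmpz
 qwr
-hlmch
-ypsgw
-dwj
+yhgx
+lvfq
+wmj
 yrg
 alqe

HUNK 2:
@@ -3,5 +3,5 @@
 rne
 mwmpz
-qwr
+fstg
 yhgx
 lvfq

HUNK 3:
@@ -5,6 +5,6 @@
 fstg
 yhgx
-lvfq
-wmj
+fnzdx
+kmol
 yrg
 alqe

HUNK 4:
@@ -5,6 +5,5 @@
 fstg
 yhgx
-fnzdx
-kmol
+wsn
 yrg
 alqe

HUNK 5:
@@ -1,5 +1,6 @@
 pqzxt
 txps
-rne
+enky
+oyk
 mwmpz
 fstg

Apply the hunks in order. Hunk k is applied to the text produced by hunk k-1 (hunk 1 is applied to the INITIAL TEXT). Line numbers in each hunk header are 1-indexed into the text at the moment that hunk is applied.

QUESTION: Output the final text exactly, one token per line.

Hunk 1: at line 4 remove [hlmch,ypsgw,dwj] add [yhgx,lvfq,wmj] -> 10 lines: pqzxt txps rne mwmpz qwr yhgx lvfq wmj yrg alqe
Hunk 2: at line 3 remove [qwr] add [fstg] -> 10 lines: pqzxt txps rne mwmpz fstg yhgx lvfq wmj yrg alqe
Hunk 3: at line 5 remove [lvfq,wmj] add [fnzdx,kmol] -> 10 lines: pqzxt txps rne mwmpz fstg yhgx fnzdx kmol yrg alqe
Hunk 4: at line 5 remove [fnzdx,kmol] add [wsn] -> 9 lines: pqzxt txps rne mwmpz fstg yhgx wsn yrg alqe
Hunk 5: at line 1 remove [rne] add [enky,oyk] -> 10 lines: pqzxt txps enky oyk mwmpz fstg yhgx wsn yrg alqe

Answer: pqzxt
txps
enky
oyk
mwmpz
fstg
yhgx
wsn
yrg
alqe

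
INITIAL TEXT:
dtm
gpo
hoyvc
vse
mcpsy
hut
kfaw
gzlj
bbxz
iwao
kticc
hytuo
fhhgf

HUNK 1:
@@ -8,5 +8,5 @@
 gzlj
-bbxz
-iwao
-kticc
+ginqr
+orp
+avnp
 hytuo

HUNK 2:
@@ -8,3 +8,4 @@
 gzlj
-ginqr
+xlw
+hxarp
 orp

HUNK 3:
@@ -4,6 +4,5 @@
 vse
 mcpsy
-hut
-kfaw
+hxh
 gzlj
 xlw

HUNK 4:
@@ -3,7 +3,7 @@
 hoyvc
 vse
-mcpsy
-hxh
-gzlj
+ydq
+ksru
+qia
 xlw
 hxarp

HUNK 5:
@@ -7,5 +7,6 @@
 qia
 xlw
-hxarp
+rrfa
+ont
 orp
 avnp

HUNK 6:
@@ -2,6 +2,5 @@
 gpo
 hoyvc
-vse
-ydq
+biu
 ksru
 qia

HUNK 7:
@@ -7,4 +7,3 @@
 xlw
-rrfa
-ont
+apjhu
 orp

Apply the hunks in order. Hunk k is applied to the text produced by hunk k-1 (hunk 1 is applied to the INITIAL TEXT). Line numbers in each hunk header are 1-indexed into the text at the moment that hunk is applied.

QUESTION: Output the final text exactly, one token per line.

Answer: dtm
gpo
hoyvc
biu
ksru
qia
xlw
apjhu
orp
avnp
hytuo
fhhgf

Derivation:
Hunk 1: at line 8 remove [bbxz,iwao,kticc] add [ginqr,orp,avnp] -> 13 lines: dtm gpo hoyvc vse mcpsy hut kfaw gzlj ginqr orp avnp hytuo fhhgf
Hunk 2: at line 8 remove [ginqr] add [xlw,hxarp] -> 14 lines: dtm gpo hoyvc vse mcpsy hut kfaw gzlj xlw hxarp orp avnp hytuo fhhgf
Hunk 3: at line 4 remove [hut,kfaw] add [hxh] -> 13 lines: dtm gpo hoyvc vse mcpsy hxh gzlj xlw hxarp orp avnp hytuo fhhgf
Hunk 4: at line 3 remove [mcpsy,hxh,gzlj] add [ydq,ksru,qia] -> 13 lines: dtm gpo hoyvc vse ydq ksru qia xlw hxarp orp avnp hytuo fhhgf
Hunk 5: at line 7 remove [hxarp] add [rrfa,ont] -> 14 lines: dtm gpo hoyvc vse ydq ksru qia xlw rrfa ont orp avnp hytuo fhhgf
Hunk 6: at line 2 remove [vse,ydq] add [biu] -> 13 lines: dtm gpo hoyvc biu ksru qia xlw rrfa ont orp avnp hytuo fhhgf
Hunk 7: at line 7 remove [rrfa,ont] add [apjhu] -> 12 lines: dtm gpo hoyvc biu ksru qia xlw apjhu orp avnp hytuo fhhgf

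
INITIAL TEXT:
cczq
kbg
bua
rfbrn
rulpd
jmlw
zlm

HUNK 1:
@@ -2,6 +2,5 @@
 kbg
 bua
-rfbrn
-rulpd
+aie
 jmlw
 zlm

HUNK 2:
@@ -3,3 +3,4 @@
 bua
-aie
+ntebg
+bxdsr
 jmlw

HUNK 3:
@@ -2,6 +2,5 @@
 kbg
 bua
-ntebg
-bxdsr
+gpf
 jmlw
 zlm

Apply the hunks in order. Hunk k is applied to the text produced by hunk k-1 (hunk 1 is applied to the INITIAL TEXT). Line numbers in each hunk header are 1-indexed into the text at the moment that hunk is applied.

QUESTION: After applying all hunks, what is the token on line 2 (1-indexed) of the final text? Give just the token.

Hunk 1: at line 2 remove [rfbrn,rulpd] add [aie] -> 6 lines: cczq kbg bua aie jmlw zlm
Hunk 2: at line 3 remove [aie] add [ntebg,bxdsr] -> 7 lines: cczq kbg bua ntebg bxdsr jmlw zlm
Hunk 3: at line 2 remove [ntebg,bxdsr] add [gpf] -> 6 lines: cczq kbg bua gpf jmlw zlm
Final line 2: kbg

Answer: kbg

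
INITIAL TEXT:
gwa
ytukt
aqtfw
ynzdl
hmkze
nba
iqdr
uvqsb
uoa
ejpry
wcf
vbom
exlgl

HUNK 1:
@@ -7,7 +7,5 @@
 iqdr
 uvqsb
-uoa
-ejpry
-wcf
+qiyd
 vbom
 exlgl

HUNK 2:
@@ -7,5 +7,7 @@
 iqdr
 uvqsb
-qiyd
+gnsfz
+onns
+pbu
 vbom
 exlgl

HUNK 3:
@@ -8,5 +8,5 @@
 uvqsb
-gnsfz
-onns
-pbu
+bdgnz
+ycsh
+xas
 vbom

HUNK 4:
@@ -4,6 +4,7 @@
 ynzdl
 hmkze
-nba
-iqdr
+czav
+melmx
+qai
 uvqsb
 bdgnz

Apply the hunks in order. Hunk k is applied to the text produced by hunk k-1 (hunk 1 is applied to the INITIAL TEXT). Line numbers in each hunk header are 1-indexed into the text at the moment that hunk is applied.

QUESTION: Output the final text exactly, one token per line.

Hunk 1: at line 7 remove [uoa,ejpry,wcf] add [qiyd] -> 11 lines: gwa ytukt aqtfw ynzdl hmkze nba iqdr uvqsb qiyd vbom exlgl
Hunk 2: at line 7 remove [qiyd] add [gnsfz,onns,pbu] -> 13 lines: gwa ytukt aqtfw ynzdl hmkze nba iqdr uvqsb gnsfz onns pbu vbom exlgl
Hunk 3: at line 8 remove [gnsfz,onns,pbu] add [bdgnz,ycsh,xas] -> 13 lines: gwa ytukt aqtfw ynzdl hmkze nba iqdr uvqsb bdgnz ycsh xas vbom exlgl
Hunk 4: at line 4 remove [nba,iqdr] add [czav,melmx,qai] -> 14 lines: gwa ytukt aqtfw ynzdl hmkze czav melmx qai uvqsb bdgnz ycsh xas vbom exlgl

Answer: gwa
ytukt
aqtfw
ynzdl
hmkze
czav
melmx
qai
uvqsb
bdgnz
ycsh
xas
vbom
exlgl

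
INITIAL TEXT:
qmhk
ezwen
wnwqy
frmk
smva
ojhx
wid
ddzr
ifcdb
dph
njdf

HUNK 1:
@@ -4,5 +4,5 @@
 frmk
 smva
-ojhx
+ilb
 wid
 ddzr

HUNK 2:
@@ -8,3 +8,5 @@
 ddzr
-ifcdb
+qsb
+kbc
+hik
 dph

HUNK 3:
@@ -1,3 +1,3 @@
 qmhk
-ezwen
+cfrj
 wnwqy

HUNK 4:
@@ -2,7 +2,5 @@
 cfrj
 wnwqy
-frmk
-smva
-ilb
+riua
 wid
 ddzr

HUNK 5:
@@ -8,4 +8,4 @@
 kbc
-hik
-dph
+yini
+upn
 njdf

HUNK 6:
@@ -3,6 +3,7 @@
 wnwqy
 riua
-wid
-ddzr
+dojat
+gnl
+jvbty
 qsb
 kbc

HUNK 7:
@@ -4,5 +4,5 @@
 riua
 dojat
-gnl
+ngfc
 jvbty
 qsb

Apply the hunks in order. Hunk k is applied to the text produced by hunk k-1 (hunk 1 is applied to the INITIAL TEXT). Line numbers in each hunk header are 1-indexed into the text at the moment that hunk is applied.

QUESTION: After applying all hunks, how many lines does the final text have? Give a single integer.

Hunk 1: at line 4 remove [ojhx] add [ilb] -> 11 lines: qmhk ezwen wnwqy frmk smva ilb wid ddzr ifcdb dph njdf
Hunk 2: at line 8 remove [ifcdb] add [qsb,kbc,hik] -> 13 lines: qmhk ezwen wnwqy frmk smva ilb wid ddzr qsb kbc hik dph njdf
Hunk 3: at line 1 remove [ezwen] add [cfrj] -> 13 lines: qmhk cfrj wnwqy frmk smva ilb wid ddzr qsb kbc hik dph njdf
Hunk 4: at line 2 remove [frmk,smva,ilb] add [riua] -> 11 lines: qmhk cfrj wnwqy riua wid ddzr qsb kbc hik dph njdf
Hunk 5: at line 8 remove [hik,dph] add [yini,upn] -> 11 lines: qmhk cfrj wnwqy riua wid ddzr qsb kbc yini upn njdf
Hunk 6: at line 3 remove [wid,ddzr] add [dojat,gnl,jvbty] -> 12 lines: qmhk cfrj wnwqy riua dojat gnl jvbty qsb kbc yini upn njdf
Hunk 7: at line 4 remove [gnl] add [ngfc] -> 12 lines: qmhk cfrj wnwqy riua dojat ngfc jvbty qsb kbc yini upn njdf
Final line count: 12

Answer: 12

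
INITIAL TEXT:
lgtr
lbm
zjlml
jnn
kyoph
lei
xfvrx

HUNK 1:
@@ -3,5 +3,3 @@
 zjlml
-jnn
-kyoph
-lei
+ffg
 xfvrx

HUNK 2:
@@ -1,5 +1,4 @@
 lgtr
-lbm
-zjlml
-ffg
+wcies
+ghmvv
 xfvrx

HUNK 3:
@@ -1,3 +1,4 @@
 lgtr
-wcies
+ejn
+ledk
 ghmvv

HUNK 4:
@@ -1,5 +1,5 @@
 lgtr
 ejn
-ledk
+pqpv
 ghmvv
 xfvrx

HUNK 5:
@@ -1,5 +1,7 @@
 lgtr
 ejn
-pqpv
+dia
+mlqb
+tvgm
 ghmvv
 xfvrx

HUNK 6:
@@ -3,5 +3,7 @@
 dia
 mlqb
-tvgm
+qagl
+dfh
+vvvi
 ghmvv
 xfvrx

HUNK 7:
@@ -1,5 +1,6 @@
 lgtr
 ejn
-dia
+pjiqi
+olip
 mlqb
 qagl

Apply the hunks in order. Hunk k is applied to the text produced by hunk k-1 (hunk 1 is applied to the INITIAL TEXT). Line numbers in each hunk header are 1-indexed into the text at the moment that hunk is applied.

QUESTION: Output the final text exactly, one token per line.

Answer: lgtr
ejn
pjiqi
olip
mlqb
qagl
dfh
vvvi
ghmvv
xfvrx

Derivation:
Hunk 1: at line 3 remove [jnn,kyoph,lei] add [ffg] -> 5 lines: lgtr lbm zjlml ffg xfvrx
Hunk 2: at line 1 remove [lbm,zjlml,ffg] add [wcies,ghmvv] -> 4 lines: lgtr wcies ghmvv xfvrx
Hunk 3: at line 1 remove [wcies] add [ejn,ledk] -> 5 lines: lgtr ejn ledk ghmvv xfvrx
Hunk 4: at line 1 remove [ledk] add [pqpv] -> 5 lines: lgtr ejn pqpv ghmvv xfvrx
Hunk 5: at line 1 remove [pqpv] add [dia,mlqb,tvgm] -> 7 lines: lgtr ejn dia mlqb tvgm ghmvv xfvrx
Hunk 6: at line 3 remove [tvgm] add [qagl,dfh,vvvi] -> 9 lines: lgtr ejn dia mlqb qagl dfh vvvi ghmvv xfvrx
Hunk 7: at line 1 remove [dia] add [pjiqi,olip] -> 10 lines: lgtr ejn pjiqi olip mlqb qagl dfh vvvi ghmvv xfvrx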